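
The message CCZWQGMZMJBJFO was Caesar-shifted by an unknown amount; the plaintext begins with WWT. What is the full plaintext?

From the crib: C(2)−W(22)=-20≡6, so the shift is 6.
Subtract 6 from each ciphertext letter:
C(2): 2−6=-4≡22 → W
C(2): 2−6=-4≡22 → W
Z(25): 25−6=19 → T
W(22): 22−6=16 → Q
Q(16): 16−6=10 → K
G(6): 6−6=0 → A
M(12): 12−6=6 → G
Z(25): 25−6=19 → T
M(12): 12−6=6 → G
J(9): 9−6=3 → D
B(1): 1−6=-5≡21 → V
J(9): 9−6=3 → D
F(5): 5−6=-1≡25 → Z
O(14): 14−6=8 → I

WWTQKAGTGDVDZI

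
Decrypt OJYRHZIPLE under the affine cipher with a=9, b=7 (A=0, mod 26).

VGZEACDYMR

The inverse of 9 mod 26 is 3, since 9·3=27≡1. Apply D(y)=3·(y−7) mod 26:
O(14): 3·(14−7)=21 → V
J(9): 3·(9−7)=6 → G
Y(24): 3·(24−7)=51≡25 → Z
R(17): 3·(17−7)=30≡4 → E
H(7): 3·(7−7)=0 → A
Z(25): 3·(25−7)=54≡2 → C
I(8): 3·(8−7)=3 → D
P(15): 3·(15−7)=24 → Y
L(11): 3·(11−7)=12 → M
E(4): 3·(4−7)=-9≡17 → R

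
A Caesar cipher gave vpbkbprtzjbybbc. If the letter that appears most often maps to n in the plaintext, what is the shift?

The most frequent ciphertext letter is b (appears 5 times).
b is position 1; n is position 13.
Shift = -12≡14.

14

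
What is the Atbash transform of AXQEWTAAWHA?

A(0) → Z(25)
X(23) → C(2)
Q(16) → J(9)
E(4) → V(21)
W(22) → D(3)
T(19) → G(6)
A(0) → Z(25)
A(0) → Z(25)
W(22) → D(3)
H(7) → S(18)
A(0) → Z(25)

ZCJVDGZZDSZ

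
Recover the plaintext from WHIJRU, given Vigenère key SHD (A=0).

EAFRKR

Repeat the key across the ciphertext: SHDSHD
W(22)−S(18): 4 → E
H(7)−H(7): 0 → A
I(8)−D(3): 5 → F
J(9)−S(18): -9≡17 → R
R(17)−H(7): 10 → K
U(20)−D(3): 17 → R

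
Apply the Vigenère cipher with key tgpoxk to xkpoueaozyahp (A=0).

Repeat the key across the message: tgpoxktgpoxkt
x(23)+t(19): 42≡16 → q
k(10)+g(6): 16 → q
p(15)+p(15): 30≡4 → e
o(14)+o(14): 28≡2 → c
u(20)+x(23): 43≡17 → r
e(4)+k(10): 14 → o
a(0)+t(19): 19 → t
o(14)+g(6): 20 → u
z(25)+p(15): 40≡14 → o
y(24)+o(14): 38≡12 → m
a(0)+x(23): 23 → x
h(7)+k(10): 17 → r
p(15)+t(19): 34≡8 → i

qqecrotuomxri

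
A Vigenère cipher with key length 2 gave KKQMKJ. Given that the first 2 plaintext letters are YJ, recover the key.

MB

Subtract each crib letter from the matching ciphertext letter (mod 26):
K(10)−Y(24)=-14≡12 → M
K(10)−J(9)=1 → B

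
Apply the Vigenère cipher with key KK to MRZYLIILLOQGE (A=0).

Repeat the key across the message: KKKKKKKKKKKKK
M(12)+K(10): 22 → W
R(17)+K(10): 27≡1 → B
Z(25)+K(10): 35≡9 → J
Y(24)+K(10): 34≡8 → I
L(11)+K(10): 21 → V
I(8)+K(10): 18 → S
I(8)+K(10): 18 → S
L(11)+K(10): 21 → V
L(11)+K(10): 21 → V
O(14)+K(10): 24 → Y
Q(16)+K(10): 26≡0 → A
G(6)+K(10): 16 → Q
E(4)+K(10): 14 → O

WBJIVSSVVYAQO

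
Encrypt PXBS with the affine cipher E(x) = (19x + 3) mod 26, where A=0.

CYWH

P(15): 19·15+3=288≡2 → C
X(23): 19·23+3=440≡24 → Y
B(1): 19·1+3=22 → W
S(18): 19·18+3=345≡7 → H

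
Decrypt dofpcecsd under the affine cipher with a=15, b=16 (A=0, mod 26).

nmbtgugon

The inverse of 15 mod 26 is 7, since 15·7=105≡1. Apply D(y)=7·(y−16) mod 26:
d(3): 7·(3−16)=-91≡13 → n
o(14): 7·(14−16)=-14≡12 → m
f(5): 7·(5−16)=-77≡1 → b
p(15): 7·(15−16)=-7≡19 → t
c(2): 7·(2−16)=-98≡6 → g
e(4): 7·(4−16)=-84≡20 → u
c(2): 7·(2−16)=-98≡6 → g
s(18): 7·(18−16)=14 → o
d(3): 7·(3−16)=-91≡13 → n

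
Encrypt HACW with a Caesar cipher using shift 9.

QJLF

H(7): 7+9=16 → Q
A(0): 0+9=9 → J
C(2): 2+9=11 → L
W(22): 22+9=31≡5 → F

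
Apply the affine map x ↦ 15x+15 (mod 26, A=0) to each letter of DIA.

D(3): 15·3+15=60≡8 → I
I(8): 15·8+15=135≡5 → F
A(0): 15·0+15=15 → P

IFP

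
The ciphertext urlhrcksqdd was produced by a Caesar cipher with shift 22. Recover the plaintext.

u(20): 20−22=-2≡24 → y
r(17): 17−22=-5≡21 → v
l(11): 11−22=-11≡15 → p
h(7): 7−22=-15≡11 → l
r(17): 17−22=-5≡21 → v
c(2): 2−22=-20≡6 → g
k(10): 10−22=-12≡14 → o
s(18): 18−22=-4≡22 → w
q(16): 16−22=-6≡20 → u
d(3): 3−22=-19≡7 → h
d(3): 3−22=-19≡7 → h

yvplvgowuhh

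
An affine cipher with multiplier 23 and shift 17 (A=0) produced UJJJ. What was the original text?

The inverse of 23 mod 26 is 17, since 23·17=391≡1. Apply D(y)=17·(y−17) mod 26:
U(20): 17·(20−17)=51≡25 → Z
J(9): 17·(9−17)=-136≡20 → U
J(9): 17·(9−17)=-136≡20 → U
J(9): 17·(9−17)=-136≡20 → U

ZUUU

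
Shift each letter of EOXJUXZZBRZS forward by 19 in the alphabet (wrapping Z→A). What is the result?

E(4): 4+19=23 → X
O(14): 14+19=33≡7 → H
X(23): 23+19=42≡16 → Q
J(9): 9+19=28≡2 → C
U(20): 20+19=39≡13 → N
X(23): 23+19=42≡16 → Q
Z(25): 25+19=44≡18 → S
Z(25): 25+19=44≡18 → S
B(1): 1+19=20 → U
R(17): 17+19=36≡10 → K
Z(25): 25+19=44≡18 → S
S(18): 18+19=37≡11 → L

XHQCNQSSUKSL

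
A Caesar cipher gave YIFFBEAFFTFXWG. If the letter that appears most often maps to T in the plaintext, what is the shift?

The most frequent ciphertext letter is F (appears 5 times).
F is position 5; T is position 19.
Shift = -14≡12.

12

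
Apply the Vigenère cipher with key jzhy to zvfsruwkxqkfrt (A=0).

Repeat the key across the message: jzhyjzhyjzhyjz
z(25)+j(9): 34≡8 → i
v(21)+z(25): 46≡20 → u
f(5)+h(7): 12 → m
s(18)+y(24): 42≡16 → q
r(17)+j(9): 26≡0 → a
u(20)+z(25): 45≡19 → t
w(22)+h(7): 29≡3 → d
k(10)+y(24): 34≡8 → i
x(23)+j(9): 32≡6 → g
q(16)+z(25): 41≡15 → p
k(10)+h(7): 17 → r
f(5)+y(24): 29≡3 → d
r(17)+j(9): 26≡0 → a
t(19)+z(25): 44≡18 → s

iumqatdigprdas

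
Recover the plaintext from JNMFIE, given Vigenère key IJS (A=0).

BEUXZM

Repeat the key across the ciphertext: IJSIJS
J(9)−I(8): 1 → B
N(13)−J(9): 4 → E
M(12)−S(18): -6≡20 → U
F(5)−I(8): -3≡23 → X
I(8)−J(9): -1≡25 → Z
E(4)−S(18): -14≡12 → M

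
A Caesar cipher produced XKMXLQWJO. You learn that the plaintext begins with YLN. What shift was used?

25

From the crib: X(23)−Y(24)=-1≡25, so the shift is 25.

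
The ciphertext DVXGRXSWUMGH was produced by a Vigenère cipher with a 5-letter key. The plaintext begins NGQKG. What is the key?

QPHWL

Subtract each crib letter from the matching ciphertext letter (mod 26):
D(3)−N(13)=-10≡16 → Q
V(21)−G(6)=15 → P
X(23)−Q(16)=7 → H
G(6)−K(10)=-4≡22 → W
R(17)−G(6)=11 → L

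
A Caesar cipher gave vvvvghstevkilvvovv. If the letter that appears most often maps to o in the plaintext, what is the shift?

7

The most frequent ciphertext letter is v (appears 9 times).
v is position 21; o is position 14.
Shift = 7.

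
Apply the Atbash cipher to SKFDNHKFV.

HPUWMSPUE

S(18) → H(7)
K(10) → P(15)
F(5) → U(20)
D(3) → W(22)
N(13) → M(12)
H(7) → S(18)
K(10) → P(15)
F(5) → U(20)
V(21) → E(4)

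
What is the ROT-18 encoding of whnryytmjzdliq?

w(22): 22+18=40≡14 → o
h(7): 7+18=25 → z
n(13): 13+18=31≡5 → f
r(17): 17+18=35≡9 → j
y(24): 24+18=42≡16 → q
y(24): 24+18=42≡16 → q
t(19): 19+18=37≡11 → l
m(12): 12+18=30≡4 → e
j(9): 9+18=27≡1 → b
z(25): 25+18=43≡17 → r
d(3): 3+18=21 → v
l(11): 11+18=29≡3 → d
i(8): 8+18=26≡0 → a
q(16): 16+18=34≡8 → i

ozfjqqlebrvdai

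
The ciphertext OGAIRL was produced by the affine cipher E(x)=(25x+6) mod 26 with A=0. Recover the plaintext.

The inverse of 25 mod 26 is 25, since 25·25=625≡1. Apply D(y)=25·(y−6) mod 26:
O(14): 25·(14−6)=200≡18 → S
G(6): 25·(6−6)=0 → A
A(0): 25·(0−6)=-150≡6 → G
I(8): 25·(8−6)=50≡24 → Y
R(17): 25·(17−6)=275≡15 → P
L(11): 25·(11−6)=125≡21 → V

SAGYPV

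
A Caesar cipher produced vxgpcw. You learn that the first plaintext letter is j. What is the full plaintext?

jludqk

From the crib: v(21)−j(9)=12, so the shift is 12.
Subtract 12 from each ciphertext letter:
v(21): 21−12=9 → j
x(23): 23−12=11 → l
g(6): 6−12=-6≡20 → u
p(15): 15−12=3 → d
c(2): 2−12=-10≡16 → q
w(22): 22−12=10 → k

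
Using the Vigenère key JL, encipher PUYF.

Repeat the key across the message: JLJL
P(15)+J(9): 24 → Y
U(20)+L(11): 31≡5 → F
Y(24)+J(9): 33≡7 → H
F(5)+L(11): 16 → Q

YFHQ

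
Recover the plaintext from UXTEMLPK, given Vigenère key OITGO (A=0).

Repeat the key across the ciphertext: OITGOOIT
U(20)−O(14): 6 → G
X(23)−I(8): 15 → P
T(19)−T(19): 0 → A
E(4)−G(6): -2≡24 → Y
M(12)−O(14): -2≡24 → Y
L(11)−O(14): -3≡23 → X
P(15)−I(8): 7 → H
K(10)−T(19): -9≡17 → R

GPAYYXHR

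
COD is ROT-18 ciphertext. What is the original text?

C(2): 2−18=-16≡10 → K
O(14): 14−18=-4≡22 → W
D(3): 3−18=-15≡11 → L

KWL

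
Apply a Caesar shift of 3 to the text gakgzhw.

g(6): 6+3=9 → j
a(0): 0+3=3 → d
k(10): 10+3=13 → n
g(6): 6+3=9 → j
z(25): 25+3=28≡2 → c
h(7): 7+3=10 → k
w(22): 22+3=25 → z

jdnjckz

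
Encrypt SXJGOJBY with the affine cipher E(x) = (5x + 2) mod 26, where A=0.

ONVGUVHS

S(18): 5·18+2=92≡14 → O
X(23): 5·23+2=117≡13 → N
J(9): 5·9+2=47≡21 → V
G(6): 5·6+2=32≡6 → G
O(14): 5·14+2=72≡20 → U
J(9): 5·9+2=47≡21 → V
B(1): 5·1+2=7 → H
Y(24): 5·24+2=122≡18 → S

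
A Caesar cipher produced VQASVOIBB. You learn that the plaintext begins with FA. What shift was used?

From the crib: V(21)−F(5)=16, so the shift is 16.

16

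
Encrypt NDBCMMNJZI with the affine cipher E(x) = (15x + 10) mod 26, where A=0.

N(13): 15·13+10=205≡23 → X
D(3): 15·3+10=55≡3 → D
B(1): 15·1+10=25 → Z
C(2): 15·2+10=40≡14 → O
M(12): 15·12+10=190≡8 → I
M(12): 15·12+10=190≡8 → I
N(13): 15·13+10=205≡23 → X
J(9): 15·9+10=145≡15 → P
Z(25): 15·25+10=385≡21 → V
I(8): 15·8+10=130≡0 → A

XDZOIIXPVA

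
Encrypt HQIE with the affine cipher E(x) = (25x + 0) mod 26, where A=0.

TKSW

H(7): 25·7+0=175≡19 → T
Q(16): 25·16+0=400≡10 → K
I(8): 25·8+0=200≡18 → S
E(4): 25·4+0=100≡22 → W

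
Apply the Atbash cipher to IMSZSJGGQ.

RNHAHQTTJ

I(8) → R(17)
M(12) → N(13)
S(18) → H(7)
Z(25) → A(0)
S(18) → H(7)
J(9) → Q(16)
G(6) → T(19)
G(6) → T(19)
Q(16) → J(9)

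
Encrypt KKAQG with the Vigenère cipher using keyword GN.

Repeat the key across the message: GNGNG
K(10)+G(6): 16 → Q
K(10)+N(13): 23 → X
A(0)+G(6): 6 → G
Q(16)+N(13): 29≡3 → D
G(6)+G(6): 12 → M

QXGDM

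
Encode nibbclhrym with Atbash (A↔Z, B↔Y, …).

mryyxosibn

n(13) → m(12)
i(8) → r(17)
b(1) → y(24)
b(1) → y(24)
c(2) → x(23)
l(11) → o(14)
h(7) → s(18)
r(17) → i(8)
y(24) → b(1)
m(12) → n(13)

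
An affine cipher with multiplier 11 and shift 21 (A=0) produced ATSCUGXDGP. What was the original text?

ROVDHBMWBQ

The inverse of 11 mod 26 is 19, since 11·19=209≡1. Apply D(y)=19·(y−21) mod 26:
A(0): 19·(0−21)=-399≡17 → R
T(19): 19·(19−21)=-38≡14 → O
S(18): 19·(18−21)=-57≡21 → V
C(2): 19·(2−21)=-361≡3 → D
U(20): 19·(20−21)=-19≡7 → H
G(6): 19·(6−21)=-285≡1 → B
X(23): 19·(23−21)=38≡12 → M
D(3): 19·(3−21)=-342≡22 → W
G(6): 19·(6−21)=-285≡1 → B
P(15): 19·(15−21)=-114≡16 → Q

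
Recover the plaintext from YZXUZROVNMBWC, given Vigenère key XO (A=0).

BLAGCDRHQYEIF

Repeat the key across the ciphertext: XOXOXOXOXOXOX
Y(24)−X(23): 1 → B
Z(25)−O(14): 11 → L
X(23)−X(23): 0 → A
U(20)−O(14): 6 → G
Z(25)−X(23): 2 → C
R(17)−O(14): 3 → D
O(14)−X(23): -9≡17 → R
V(21)−O(14): 7 → H
N(13)−X(23): -10≡16 → Q
M(12)−O(14): -2≡24 → Y
B(1)−X(23): -22≡4 → E
W(22)−O(14): 8 → I
C(2)−X(23): -21≡5 → F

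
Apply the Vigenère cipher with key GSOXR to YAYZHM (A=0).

ESMWYS

Repeat the key across the message: GSOXRG
Y(24)+G(6): 30≡4 → E
A(0)+S(18): 18 → S
Y(24)+O(14): 38≡12 → M
Z(25)+X(23): 48≡22 → W
H(7)+R(17): 24 → Y
M(12)+G(6): 18 → S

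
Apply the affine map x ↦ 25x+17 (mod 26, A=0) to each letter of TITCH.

T(19): 25·19+17=492≡24 → Y
I(8): 25·8+17=217≡9 → J
T(19): 25·19+17=492≡24 → Y
C(2): 25·2+17=67≡15 → P
H(7): 25·7+17=192≡10 → K

YJYPK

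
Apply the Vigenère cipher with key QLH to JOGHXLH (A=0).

Repeat the key across the message: QLHQLHQ
J(9)+Q(16): 25 → Z
O(14)+L(11): 25 → Z
G(6)+H(7): 13 → N
H(7)+Q(16): 23 → X
X(23)+L(11): 34≡8 → I
L(11)+H(7): 18 → S
H(7)+Q(16): 23 → X

ZZNXISX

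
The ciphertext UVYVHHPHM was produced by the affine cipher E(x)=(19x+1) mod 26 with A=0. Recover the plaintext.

The inverse of 19 mod 26 is 11, since 19·11=209≡1. Apply D(y)=11·(y−1) mod 26:
U(20): 11·(20−1)=209≡1 → B
V(21): 11·(21−1)=220≡12 → M
Y(24): 11·(24−1)=253≡19 → T
V(21): 11·(21−1)=220≡12 → M
H(7): 11·(7−1)=66≡14 → O
H(7): 11·(7−1)=66≡14 → O
P(15): 11·(15−1)=154≡24 → Y
H(7): 11·(7−1)=66≡14 → O
M(12): 11·(12−1)=121≡17 → R

BMTMOOYOR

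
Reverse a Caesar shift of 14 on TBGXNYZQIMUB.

FNSJZKLCUYGN

T(19): 19−14=5 → F
B(1): 1−14=-13≡13 → N
G(6): 6−14=-8≡18 → S
X(23): 23−14=9 → J
N(13): 13−14=-1≡25 → Z
Y(24): 24−14=10 → K
Z(25): 25−14=11 → L
Q(16): 16−14=2 → C
I(8): 8−14=-6≡20 → U
M(12): 12−14=-2≡24 → Y
U(20): 20−14=6 → G
B(1): 1−14=-13≡13 → N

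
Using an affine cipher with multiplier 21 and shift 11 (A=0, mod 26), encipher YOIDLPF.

VTXWIOM

Y(24): 21·24+11=515≡21 → V
O(14): 21·14+11=305≡19 → T
I(8): 21·8+11=179≡23 → X
D(3): 21·3+11=74≡22 → W
L(11): 21·11+11=242≡8 → I
P(15): 21·15+11=326≡14 → O
F(5): 21·5+11=116≡12 → M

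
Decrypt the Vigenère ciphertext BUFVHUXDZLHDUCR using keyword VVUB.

Repeat the key across the ciphertext: VVUBVVUBVVUBVVU
B(1)−V(21): -20≡6 → G
U(20)−V(21): -1≡25 → Z
F(5)−U(20): -15≡11 → L
V(21)−B(1): 20 → U
H(7)−V(21): -14≡12 → M
U(20)−V(21): -1≡25 → Z
X(23)−U(20): 3 → D
D(3)−B(1): 2 → C
Z(25)−V(21): 4 → E
L(11)−V(21): -10≡16 → Q
H(7)−U(20): -13≡13 → N
D(3)−B(1): 2 → C
U(20)−V(21): -1≡25 → Z
C(2)−V(21): -19≡7 → H
R(17)−U(20): -3≡23 → X

GZLUMZDCEQNCZHX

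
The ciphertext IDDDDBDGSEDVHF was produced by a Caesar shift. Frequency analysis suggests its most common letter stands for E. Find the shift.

25

The most frequent ciphertext letter is D (appears 6 times).
D is position 3; E is position 4.
Shift = -1≡25.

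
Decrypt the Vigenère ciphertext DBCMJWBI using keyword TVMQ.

Repeat the key across the ciphertext: TVMQTVMQ
D(3)−T(19): -16≡10 → K
B(1)−V(21): -20≡6 → G
C(2)−M(12): -10≡16 → Q
M(12)−Q(16): -4≡22 → W
J(9)−T(19): -10≡16 → Q
W(22)−V(21): 1 → B
B(1)−M(12): -11≡15 → P
I(8)−Q(16): -8≡18 → S

KGQWQBPS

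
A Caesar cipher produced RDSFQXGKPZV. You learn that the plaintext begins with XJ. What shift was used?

20

From the crib: R(17)−X(23)=-6≡20, so the shift is 20.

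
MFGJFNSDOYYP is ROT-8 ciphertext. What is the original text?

EXYBXFKVGQQH

M(12): 12−8=4 → E
F(5): 5−8=-3≡23 → X
G(6): 6−8=-2≡24 → Y
J(9): 9−8=1 → B
F(5): 5−8=-3≡23 → X
N(13): 13−8=5 → F
S(18): 18−8=10 → K
D(3): 3−8=-5≡21 → V
O(14): 14−8=6 → G
Y(24): 24−8=16 → Q
Y(24): 24−8=16 → Q
P(15): 15−8=7 → H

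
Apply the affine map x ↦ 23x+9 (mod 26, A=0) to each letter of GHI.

G(6): 23·6+9=147≡17 → R
H(7): 23·7+9=170≡14 → O
I(8): 23·8+9=193≡11 → L

ROL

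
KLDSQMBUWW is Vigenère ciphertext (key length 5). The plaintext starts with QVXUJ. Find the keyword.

Subtract each crib letter from the matching ciphertext letter (mod 26):
K(10)−Q(16)=-6≡20 → U
L(11)−V(21)=-10≡16 → Q
D(3)−X(23)=-20≡6 → G
S(18)−U(20)=-2≡24 → Y
Q(16)−J(9)=7 → H

UQGYH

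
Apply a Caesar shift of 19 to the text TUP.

T(19): 19+19=38≡12 → M
U(20): 20+19=39≡13 → N
P(15): 15+19=34≡8 → I

MNI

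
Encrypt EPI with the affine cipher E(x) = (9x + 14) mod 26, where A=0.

E(4): 9·4+14=50≡24 → Y
P(15): 9·15+14=149≡19 → T
I(8): 9·8+14=86≡8 → I

YTI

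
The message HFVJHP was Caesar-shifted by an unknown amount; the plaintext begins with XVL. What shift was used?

From the crib: H(7)−X(23)=-16≡10, so the shift is 10.

10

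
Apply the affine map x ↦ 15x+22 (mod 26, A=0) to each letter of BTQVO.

B(1): 15·1+22=37≡11 → L
T(19): 15·19+22=307≡21 → V
Q(16): 15·16+22=262≡2 → C
V(21): 15·21+22=337≡25 → Z
O(14): 15·14+22=232≡24 → Y

LVCZY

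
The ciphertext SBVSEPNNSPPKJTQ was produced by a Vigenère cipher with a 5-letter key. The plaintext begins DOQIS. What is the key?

Subtract each crib letter from the matching ciphertext letter (mod 26):
S(18)−D(3)=15 → P
B(1)−O(14)=-13≡13 → N
V(21)−Q(16)=5 → F
S(18)−I(8)=10 → K
E(4)−S(18)=-14≡12 → M

PNFKM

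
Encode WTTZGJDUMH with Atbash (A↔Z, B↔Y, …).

DGGATQWFNS

W(22) → D(3)
T(19) → G(6)
T(19) → G(6)
Z(25) → A(0)
G(6) → T(19)
J(9) → Q(16)
D(3) → W(22)
U(20) → F(5)
M(12) → N(13)
H(7) → S(18)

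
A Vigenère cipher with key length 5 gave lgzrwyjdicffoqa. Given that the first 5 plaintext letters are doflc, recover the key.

isugu

Subtract each crib letter from the matching ciphertext letter (mod 26):
l(11)−d(3)=8 → i
g(6)−o(14)=-8≡18 → s
z(25)−f(5)=20 → u
r(17)−l(11)=6 → g
w(22)−c(2)=20 → u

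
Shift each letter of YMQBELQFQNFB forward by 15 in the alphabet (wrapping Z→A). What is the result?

NBFQTAFUFCUQ

Y(24): 24+15=39≡13 → N
M(12): 12+15=27≡1 → B
Q(16): 16+15=31≡5 → F
B(1): 1+15=16 → Q
E(4): 4+15=19 → T
L(11): 11+15=26≡0 → A
Q(16): 16+15=31≡5 → F
F(5): 5+15=20 → U
Q(16): 16+15=31≡5 → F
N(13): 13+15=28≡2 → C
F(5): 5+15=20 → U
B(1): 1+15=16 → Q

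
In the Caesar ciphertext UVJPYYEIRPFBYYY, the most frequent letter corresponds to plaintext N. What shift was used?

11

The most frequent ciphertext letter is Y (appears 5 times).
Y is position 24; N is position 13.
Shift = 11.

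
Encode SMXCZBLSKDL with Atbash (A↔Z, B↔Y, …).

HNCXAYOHPWO

S(18) → H(7)
M(12) → N(13)
X(23) → C(2)
C(2) → X(23)
Z(25) → A(0)
B(1) → Y(24)
L(11) → O(14)
S(18) → H(7)
K(10) → P(15)
D(3) → W(22)
L(11) → O(14)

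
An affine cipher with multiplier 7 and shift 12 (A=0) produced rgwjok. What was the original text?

The inverse of 7 mod 26 is 15, since 7·15=105≡1. Apply D(y)=15·(y−12) mod 26:
r(17): 15·(17−12)=75≡23 → x
g(6): 15·(6−12)=-90≡14 → o
w(22): 15·(22−12)=150≡20 → u
j(9): 15·(9−12)=-45≡7 → h
o(14): 15·(14−12)=30≡4 → e
k(10): 15·(10−12)=-30≡22 → w

xouhew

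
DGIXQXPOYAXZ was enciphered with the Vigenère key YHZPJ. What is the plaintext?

FZJIHZIPJRZS

Repeat the key across the ciphertext: YHZPJYHZPJYH
D(3)−Y(24): -21≡5 → F
G(6)−H(7): -1≡25 → Z
I(8)−Z(25): -17≡9 → J
X(23)−P(15): 8 → I
Q(16)−J(9): 7 → H
X(23)−Y(24): -1≡25 → Z
P(15)−H(7): 8 → I
O(14)−Z(25): -11≡15 → P
Y(24)−P(15): 9 → J
A(0)−J(9): -9≡17 → R
X(23)−Y(24): -1≡25 → Z
Z(25)−H(7): 18 → S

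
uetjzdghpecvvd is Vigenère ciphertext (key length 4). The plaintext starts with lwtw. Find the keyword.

Subtract each crib letter from the matching ciphertext letter (mod 26):
u(20)−l(11)=9 → j
e(4)−w(22)=-18≡8 → i
t(19)−t(19)=0 → a
j(9)−w(22)=-13≡13 → n

jian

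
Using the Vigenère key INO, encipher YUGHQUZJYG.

GHUPDIHWMO

Repeat the key across the message: INOINOINOI
Y(24)+I(8): 32≡6 → G
U(20)+N(13): 33≡7 → H
G(6)+O(14): 20 → U
H(7)+I(8): 15 → P
Q(16)+N(13): 29≡3 → D
U(20)+O(14): 34≡8 → I
Z(25)+I(8): 33≡7 → H
J(9)+N(13): 22 → W
Y(24)+O(14): 38≡12 → M
G(6)+I(8): 14 → O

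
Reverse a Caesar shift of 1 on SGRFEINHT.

S(18): 18−1=17 → R
G(6): 6−1=5 → F
R(17): 17−1=16 → Q
F(5): 5−1=4 → E
E(4): 4−1=3 → D
I(8): 8−1=7 → H
N(13): 13−1=12 → M
H(7): 7−1=6 → G
T(19): 19−1=18 → S

RFQEDHMGS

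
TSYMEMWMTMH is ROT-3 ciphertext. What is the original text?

T(19): 19−3=16 → Q
S(18): 18−3=15 → P
Y(24): 24−3=21 → V
M(12): 12−3=9 → J
E(4): 4−3=1 → B
M(12): 12−3=9 → J
W(22): 22−3=19 → T
M(12): 12−3=9 → J
T(19): 19−3=16 → Q
M(12): 12−3=9 → J
H(7): 7−3=4 → E

QPVJBJTJQJE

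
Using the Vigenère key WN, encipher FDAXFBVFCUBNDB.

BQWKBORSYHXAZO

Repeat the key across the message: WNWNWNWNWNWNWN
F(5)+W(22): 27≡1 → B
D(3)+N(13): 16 → Q
A(0)+W(22): 22 → W
X(23)+N(13): 36≡10 → K
F(5)+W(22): 27≡1 → B
B(1)+N(13): 14 → O
V(21)+W(22): 43≡17 → R
F(5)+N(13): 18 → S
C(2)+W(22): 24 → Y
U(20)+N(13): 33≡7 → H
B(1)+W(22): 23 → X
N(13)+N(13): 26≡0 → A
D(3)+W(22): 25 → Z
B(1)+N(13): 14 → O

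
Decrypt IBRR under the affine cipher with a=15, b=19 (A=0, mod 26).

The inverse of 15 mod 26 is 7, since 15·7=105≡1. Apply D(y)=7·(y−19) mod 26:
I(8): 7·(8−19)=-77≡1 → B
B(1): 7·(1−19)=-126≡4 → E
R(17): 7·(17−19)=-14≡12 → M
R(17): 7·(17−19)=-14≡12 → M

BEMM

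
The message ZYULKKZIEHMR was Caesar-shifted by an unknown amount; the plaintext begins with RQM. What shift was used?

From the crib: Z(25)−R(17)=8, so the shift is 8.

8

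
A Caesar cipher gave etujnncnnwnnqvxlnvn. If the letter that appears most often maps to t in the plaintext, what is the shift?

The most frequent ciphertext letter is n (appears 8 times).
n is position 13; t is position 19.
Shift = -6≡20.

20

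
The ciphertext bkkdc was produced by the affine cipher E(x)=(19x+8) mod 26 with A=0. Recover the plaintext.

bwwxm

The inverse of 19 mod 26 is 11, since 19·11=209≡1. Apply D(y)=11·(y−8) mod 26:
b(1): 11·(1−8)=-77≡1 → b
k(10): 11·(10−8)=22 → w
k(10): 11·(10−8)=22 → w
d(3): 11·(3−8)=-55≡23 → x
c(2): 11·(2−8)=-66≡12 → m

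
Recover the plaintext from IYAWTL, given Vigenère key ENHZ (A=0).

ELTXPY

Repeat the key across the ciphertext: ENHZEN
I(8)−E(4): 4 → E
Y(24)−N(13): 11 → L
A(0)−H(7): -7≡19 → T
W(22)−Z(25): -3≡23 → X
T(19)−E(4): 15 → P
L(11)−N(13): -2≡24 → Y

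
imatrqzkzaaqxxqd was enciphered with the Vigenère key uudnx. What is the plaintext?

osxguwfhmdgwuktj

Repeat the key across the ciphertext: uudnxuudnxuudnxu
i(8)−u(20): -12≡14 → o
m(12)−u(20): -8≡18 → s
a(0)−d(3): -3≡23 → x
t(19)−n(13): 6 → g
r(17)−x(23): -6≡20 → u
q(16)−u(20): -4≡22 → w
z(25)−u(20): 5 → f
k(10)−d(3): 7 → h
z(25)−n(13): 12 → m
a(0)−x(23): -23≡3 → d
a(0)−u(20): -20≡6 → g
q(16)−u(20): -4≡22 → w
x(23)−d(3): 20 → u
x(23)−n(13): 10 → k
q(16)−x(23): -7≡19 → t
d(3)−u(20): -17≡9 → j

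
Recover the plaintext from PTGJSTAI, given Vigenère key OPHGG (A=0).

BEZDMFLB

Repeat the key across the ciphertext: OPHGGOPH
P(15)−O(14): 1 → B
T(19)−P(15): 4 → E
G(6)−H(7): -1≡25 → Z
J(9)−G(6): 3 → D
S(18)−G(6): 12 → M
T(19)−O(14): 5 → F
A(0)−P(15): -15≡11 → L
I(8)−H(7): 1 → B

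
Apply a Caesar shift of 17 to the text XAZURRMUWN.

X(23): 23+17=40≡14 → O
A(0): 0+17=17 → R
Z(25): 25+17=42≡16 → Q
U(20): 20+17=37≡11 → L
R(17): 17+17=34≡8 → I
R(17): 17+17=34≡8 → I
M(12): 12+17=29≡3 → D
U(20): 20+17=37≡11 → L
W(22): 22+17=39≡13 → N
N(13): 13+17=30≡4 → E

ORQLIIDLNE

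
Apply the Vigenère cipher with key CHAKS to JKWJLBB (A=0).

Repeat the key across the message: CHAKSCH
J(9)+C(2): 11 → L
K(10)+H(7): 17 → R
W(22)+A(0): 22 → W
J(9)+K(10): 19 → T
L(11)+S(18): 29≡3 → D
B(1)+C(2): 3 → D
B(1)+H(7): 8 → I

LRWTDDI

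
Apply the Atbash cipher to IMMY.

RNNB

I(8) → R(17)
M(12) → N(13)
M(12) → N(13)
Y(24) → B(1)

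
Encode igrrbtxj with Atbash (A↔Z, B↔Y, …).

i(8) → r(17)
g(6) → t(19)
r(17) → i(8)
r(17) → i(8)
b(1) → y(24)
t(19) → g(6)
x(23) → c(2)
j(9) → q(16)

rtiiygcq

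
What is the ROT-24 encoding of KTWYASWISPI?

IRUWYQUGQNG

K(10): 10+24=34≡8 → I
T(19): 19+24=43≡17 → R
W(22): 22+24=46≡20 → U
Y(24): 24+24=48≡22 → W
A(0): 0+24=24 → Y
S(18): 18+24=42≡16 → Q
W(22): 22+24=46≡20 → U
I(8): 8+24=32≡6 → G
S(18): 18+24=42≡16 → Q
P(15): 15+24=39≡13 → N
I(8): 8+24=32≡6 → G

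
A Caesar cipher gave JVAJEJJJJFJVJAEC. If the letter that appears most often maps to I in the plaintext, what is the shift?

The most frequent ciphertext letter is J (appears 8 times).
J is position 9; I is position 8.
Shift = 1.

1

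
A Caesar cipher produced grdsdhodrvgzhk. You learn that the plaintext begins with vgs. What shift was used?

11

From the crib: g(6)−v(21)=-15≡11, so the shift is 11.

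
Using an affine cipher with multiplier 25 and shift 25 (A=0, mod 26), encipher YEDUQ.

BVWFJ

Y(24): 25·24+25=625≡1 → B
E(4): 25·4+25=125≡21 → V
D(3): 25·3+25=100≡22 → W
U(20): 25·20+25=525≡5 → F
Q(16): 25·16+25=425≡9 → J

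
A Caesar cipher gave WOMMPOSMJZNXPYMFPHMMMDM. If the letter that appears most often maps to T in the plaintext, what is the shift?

The most frequent ciphertext letter is M (appears 8 times).
M is position 12; T is position 19.
Shift = -7≡19.

19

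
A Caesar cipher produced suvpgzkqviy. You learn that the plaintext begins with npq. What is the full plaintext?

From the crib: s(18)−n(13)=5, so the shift is 5.
Subtract 5 from each ciphertext letter:
s(18): 18−5=13 → n
u(20): 20−5=15 → p
v(21): 21−5=16 → q
p(15): 15−5=10 → k
g(6): 6−5=1 → b
z(25): 25−5=20 → u
k(10): 10−5=5 → f
q(16): 16−5=11 → l
v(21): 21−5=16 → q
i(8): 8−5=3 → d
y(24): 24−5=19 → t

npqkbuflqdt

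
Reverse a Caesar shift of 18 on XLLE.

X(23): 23−18=5 → F
L(11): 11−18=-7≡19 → T
L(11): 11−18=-7≡19 → T
E(4): 4−18=-14≡12 → M

FTTM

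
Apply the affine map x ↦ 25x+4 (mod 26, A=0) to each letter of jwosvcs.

j(9): 25·9+4=229≡21 → v
w(22): 25·22+4=554≡8 → i
o(14): 25·14+4=354≡16 → q
s(18): 25·18+4=454≡12 → m
v(21): 25·21+4=529≡9 → j
c(2): 25·2+4=54≡2 → c
s(18): 25·18+4=454≡12 → m

viqmjcm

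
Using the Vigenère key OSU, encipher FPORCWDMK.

Repeat the key across the message: OSUOSUOSU
F(5)+O(14): 19 → T
P(15)+S(18): 33≡7 → H
O(14)+U(20): 34≡8 → I
R(17)+O(14): 31≡5 → F
C(2)+S(18): 20 → U
W(22)+U(20): 42≡16 → Q
D(3)+O(14): 17 → R
M(12)+S(18): 30≡4 → E
K(10)+U(20): 30≡4 → E

THIFUQREE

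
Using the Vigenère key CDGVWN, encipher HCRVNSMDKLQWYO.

JFXQJFOGQGMJAR

Repeat the key across the message: CDGVWNCDGVWNCD
H(7)+C(2): 9 → J
C(2)+D(3): 5 → F
R(17)+G(6): 23 → X
V(21)+V(21): 42≡16 → Q
N(13)+W(22): 35≡9 → J
S(18)+N(13): 31≡5 → F
M(12)+C(2): 14 → O
D(3)+D(3): 6 → G
K(10)+G(6): 16 → Q
L(11)+V(21): 32≡6 → G
Q(16)+W(22): 38≡12 → M
W(22)+N(13): 35≡9 → J
Y(24)+C(2): 26≡0 → A
O(14)+D(3): 17 → R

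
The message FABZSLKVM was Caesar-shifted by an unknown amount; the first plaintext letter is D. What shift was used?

From the crib: F(5)−D(3)=2, so the shift is 2.

2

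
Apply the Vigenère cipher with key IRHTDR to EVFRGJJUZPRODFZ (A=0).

Repeat the key across the message: IRHTDRIRHTDRIRH
E(4)+I(8): 12 → M
V(21)+R(17): 38≡12 → M
F(5)+H(7): 12 → M
R(17)+T(19): 36≡10 → K
G(6)+D(3): 9 → J
J(9)+R(17): 26≡0 → A
J(9)+I(8): 17 → R
U(20)+R(17): 37≡11 → L
Z(25)+H(7): 32≡6 → G
P(15)+T(19): 34≡8 → I
R(17)+D(3): 20 → U
O(14)+R(17): 31≡5 → F
D(3)+I(8): 11 → L
F(5)+R(17): 22 → W
Z(25)+H(7): 32≡6 → G

MMMKJARLGIUFLWG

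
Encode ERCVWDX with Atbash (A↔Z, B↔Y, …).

VIXEDWC

E(4) → V(21)
R(17) → I(8)
C(2) → X(23)
V(21) → E(4)
W(22) → D(3)
D(3) → W(22)
X(23) → C(2)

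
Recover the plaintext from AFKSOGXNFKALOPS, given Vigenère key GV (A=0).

Repeat the key across the ciphertext: GVGVGVGVGVGVGVG
A(0)−G(6): -6≡20 → U
F(5)−V(21): -16≡10 → K
K(10)−G(6): 4 → E
S(18)−V(21): -3≡23 → X
O(14)−G(6): 8 → I
G(6)−V(21): -15≡11 → L
X(23)−G(6): 17 → R
N(13)−V(21): -8≡18 → S
F(5)−G(6): -1≡25 → Z
K(10)−V(21): -11≡15 → P
A(0)−G(6): -6≡20 → U
L(11)−V(21): -10≡16 → Q
O(14)−G(6): 8 → I
P(15)−V(21): -6≡20 → U
S(18)−G(6): 12 → M

UKEXILRSZPUQIUM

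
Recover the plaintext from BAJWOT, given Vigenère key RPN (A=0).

Repeat the key across the ciphertext: RPNRPN
B(1)−R(17): -16≡10 → K
A(0)−P(15): -15≡11 → L
J(9)−N(13): -4≡22 → W
W(22)−R(17): 5 → F
O(14)−P(15): -1≡25 → Z
T(19)−N(13): 6 → G

KLWFZG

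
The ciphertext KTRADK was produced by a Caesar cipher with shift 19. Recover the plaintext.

K(10): 10−19=-9≡17 → R
T(19): 19−19=0 → A
R(17): 17−19=-2≡24 → Y
A(0): 0−19=-19≡7 → H
D(3): 3−19=-16≡10 → K
K(10): 10−19=-9≡17 → R

RAYHKR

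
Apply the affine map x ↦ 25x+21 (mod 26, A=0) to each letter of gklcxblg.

plktyukp

g(6): 25·6+21=171≡15 → p
k(10): 25·10+21=271≡11 → l
l(11): 25·11+21=296≡10 → k
c(2): 25·2+21=71≡19 → t
x(23): 25·23+21=596≡24 → y
b(1): 25·1+21=46≡20 → u
l(11): 25·11+21=296≡10 → k
g(6): 25·6+21=171≡15 → p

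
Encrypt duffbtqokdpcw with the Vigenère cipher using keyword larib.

Repeat the key across the message: lariblariblar
d(3)+l(11): 14 → o
u(20)+a(0): 20 → u
f(5)+r(17): 22 → w
f(5)+i(8): 13 → n
b(1)+b(1): 2 → c
t(19)+l(11): 30≡4 → e
q(16)+a(0): 16 → q
o(14)+r(17): 31≡5 → f
k(10)+i(8): 18 → s
d(3)+b(1): 4 → e
p(15)+l(11): 26≡0 → a
c(2)+a(0): 2 → c
w(22)+r(17): 39≡13 → n

ouwnceqfseacn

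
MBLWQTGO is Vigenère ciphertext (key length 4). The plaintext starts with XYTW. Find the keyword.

PDSA

Subtract each crib letter from the matching ciphertext letter (mod 26):
M(12)−X(23)=-11≡15 → P
B(1)−Y(24)=-23≡3 → D
L(11)−T(19)=-8≡18 → S
W(22)−W(22)=0 → A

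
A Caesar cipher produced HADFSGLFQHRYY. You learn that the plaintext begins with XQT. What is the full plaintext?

From the crib: H(7)−X(23)=-16≡10, so the shift is 10.
Subtract 10 from each ciphertext letter:
H(7): 7−10=-3≡23 → X
A(0): 0−10=-10≡16 → Q
D(3): 3−10=-7≡19 → T
F(5): 5−10=-5≡21 → V
S(18): 18−10=8 → I
G(6): 6−10=-4≡22 → W
L(11): 11−10=1 → B
F(5): 5−10=-5≡21 → V
Q(16): 16−10=6 → G
H(7): 7−10=-3≡23 → X
R(17): 17−10=7 → H
Y(24): 24−10=14 → O
Y(24): 24−10=14 → O

XQTVIWBVGXHOO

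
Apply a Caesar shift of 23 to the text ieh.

fbe

i(8): 8+23=31≡5 → f
e(4): 4+23=27≡1 → b
h(7): 7+23=30≡4 → e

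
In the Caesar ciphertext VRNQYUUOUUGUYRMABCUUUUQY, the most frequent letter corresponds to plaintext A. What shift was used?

The most frequent ciphertext letter is U (appears 9 times).
U is position 20; A is position 0.
Shift = 20.

20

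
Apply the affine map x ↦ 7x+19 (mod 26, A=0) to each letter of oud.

o(14): 7·14+19=117≡13 → n
u(20): 7·20+19=159≡3 → d
d(3): 7·3+19=40≡14 → o

ndo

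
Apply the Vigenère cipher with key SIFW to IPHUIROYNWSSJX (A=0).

Repeat the key across the message: SIFWSIFWSIFWSI
I(8)+S(18): 26≡0 → A
P(15)+I(8): 23 → X
H(7)+F(5): 12 → M
U(20)+W(22): 42≡16 → Q
I(8)+S(18): 26≡0 → A
R(17)+I(8): 25 → Z
O(14)+F(5): 19 → T
Y(24)+W(22): 46≡20 → U
N(13)+S(18): 31≡5 → F
W(22)+I(8): 30≡4 → E
S(18)+F(5): 23 → X
S(18)+W(22): 40≡14 → O
J(9)+S(18): 27≡1 → B
X(23)+I(8): 31≡5 → F

AXMQAZTUFEXOBF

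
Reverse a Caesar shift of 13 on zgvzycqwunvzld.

mtimlpdjhaimyq

z(25): 25−13=12 → m
g(6): 6−13=-7≡19 → t
v(21): 21−13=8 → i
z(25): 25−13=12 → m
y(24): 24−13=11 → l
c(2): 2−13=-11≡15 → p
q(16): 16−13=3 → d
w(22): 22−13=9 → j
u(20): 20−13=7 → h
n(13): 13−13=0 → a
v(21): 21−13=8 → i
z(25): 25−13=12 → m
l(11): 11−13=-2≡24 → y
d(3): 3−13=-10≡16 → q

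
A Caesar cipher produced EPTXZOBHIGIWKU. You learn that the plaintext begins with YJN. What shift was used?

6

From the crib: E(4)−Y(24)=-20≡6, so the shift is 6.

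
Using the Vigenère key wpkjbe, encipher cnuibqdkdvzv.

ycercuzzneaz

Repeat the key across the message: wpkjbewpkjbe
c(2)+w(22): 24 → y
n(13)+p(15): 28≡2 → c
u(20)+k(10): 30≡4 → e
i(8)+j(9): 17 → r
b(1)+b(1): 2 → c
q(16)+e(4): 20 → u
d(3)+w(22): 25 → z
k(10)+p(15): 25 → z
d(3)+k(10): 13 → n
v(21)+j(9): 30≡4 → e
z(25)+b(1): 26≡0 → a
v(21)+e(4): 25 → z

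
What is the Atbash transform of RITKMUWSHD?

R(17) → I(8)
I(8) → R(17)
T(19) → G(6)
K(10) → P(15)
M(12) → N(13)
U(20) → F(5)
W(22) → D(3)
S(18) → H(7)
H(7) → S(18)
D(3) → W(22)

IRGPNFDHSW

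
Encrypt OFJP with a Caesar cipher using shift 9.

XOSY

O(14): 14+9=23 → X
F(5): 5+9=14 → O
J(9): 9+9=18 → S
P(15): 15+9=24 → Y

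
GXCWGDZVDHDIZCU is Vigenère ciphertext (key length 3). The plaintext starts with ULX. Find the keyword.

Subtract each crib letter from the matching ciphertext letter (mod 26):
G(6)−U(20)=-14≡12 → M
X(23)−L(11)=12 → M
C(2)−X(23)=-21≡5 → F

MMF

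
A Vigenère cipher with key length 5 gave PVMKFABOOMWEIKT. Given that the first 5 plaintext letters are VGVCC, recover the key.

Subtract each crib letter from the matching ciphertext letter (mod 26):
P(15)−V(21)=-6≡20 → U
V(21)−G(6)=15 → P
M(12)−V(21)=-9≡17 → R
K(10)−C(2)=8 → I
F(5)−C(2)=3 → D

UPRID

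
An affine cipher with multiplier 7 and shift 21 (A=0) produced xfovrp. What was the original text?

The inverse of 7 mod 26 is 15, since 7·15=105≡1. Apply D(y)=15·(y−21) mod 26:
x(23): 15·(23−21)=30≡4 → e
f(5): 15·(5−21)=-240≡20 → u
o(14): 15·(14−21)=-105≡25 → z
v(21): 15·(21−21)=0 → a
r(17): 15·(17−21)=-60≡18 → s
p(15): 15·(15−21)=-90≡14 → o

euzaso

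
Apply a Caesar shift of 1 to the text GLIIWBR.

HMJJXCS

G(6): 6+1=7 → H
L(11): 11+1=12 → M
I(8): 8+1=9 → J
I(8): 8+1=9 → J
W(22): 22+1=23 → X
B(1): 1+1=2 → C
R(17): 17+1=18 → S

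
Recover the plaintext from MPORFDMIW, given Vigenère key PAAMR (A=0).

XPOFOOMIK

Repeat the key across the ciphertext: PAAMRPAAM
M(12)−P(15): -3≡23 → X
P(15)−A(0): 15 → P
O(14)−A(0): 14 → O
R(17)−M(12): 5 → F
F(5)−R(17): -12≡14 → O
D(3)−P(15): -12≡14 → O
M(12)−A(0): 12 → M
I(8)−A(0): 8 → I
W(22)−M(12): 10 → K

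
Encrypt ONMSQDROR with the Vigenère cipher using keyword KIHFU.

Repeat the key across the message: KIHFUKIHF
O(14)+K(10): 24 → Y
N(13)+I(8): 21 → V
M(12)+H(7): 19 → T
S(18)+F(5): 23 → X
Q(16)+U(20): 36≡10 → K
D(3)+K(10): 13 → N
R(17)+I(8): 25 → Z
O(14)+H(7): 21 → V
R(17)+F(5): 22 → W

YVTXKNZVW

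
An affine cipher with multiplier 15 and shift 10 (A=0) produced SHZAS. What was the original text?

The inverse of 15 mod 26 is 7, since 15·7=105≡1. Apply D(y)=7·(y−10) mod 26:
S(18): 7·(18−10)=56≡4 → E
H(7): 7·(7−10)=-21≡5 → F
Z(25): 7·(25−10)=105≡1 → B
A(0): 7·(0−10)=-70≡8 → I
S(18): 7·(18−10)=56≡4 → E

EFBIE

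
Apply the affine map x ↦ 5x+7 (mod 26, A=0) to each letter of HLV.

H(7): 5·7+7=42≡16 → Q
L(11): 5·11+7=62≡10 → K
V(21): 5·21+7=112≡8 → I

QKI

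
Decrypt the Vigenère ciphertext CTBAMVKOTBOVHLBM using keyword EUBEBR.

YZAWLEGUSXNEDRAI

Repeat the key across the ciphertext: EUBEBREUBEBREUBE
C(2)−E(4): -2≡24 → Y
T(19)−U(20): -1≡25 → Z
B(1)−B(1): 0 → A
A(0)−E(4): -4≡22 → W
M(12)−B(1): 11 → L
V(21)−R(17): 4 → E
K(10)−E(4): 6 → G
O(14)−U(20): -6≡20 → U
T(19)−B(1): 18 → S
B(1)−E(4): -3≡23 → X
O(14)−B(1): 13 → N
V(21)−R(17): 4 → E
H(7)−E(4): 3 → D
L(11)−U(20): -9≡17 → R
B(1)−B(1): 0 → A
M(12)−E(4): 8 → I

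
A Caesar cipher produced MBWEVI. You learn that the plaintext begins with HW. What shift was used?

From the crib: M(12)−H(7)=5, so the shift is 5.

5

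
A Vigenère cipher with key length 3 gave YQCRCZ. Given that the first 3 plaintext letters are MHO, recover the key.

Subtract each crib letter from the matching ciphertext letter (mod 26):
Y(24)−M(12)=12 → M
Q(16)−H(7)=9 → J
C(2)−O(14)=-12≡14 → O

MJO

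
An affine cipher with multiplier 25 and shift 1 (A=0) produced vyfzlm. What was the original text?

The inverse of 25 mod 26 is 25, since 25·25=625≡1. Apply D(y)=25·(y−1) mod 26:
v(21): 25·(21−1)=500≡6 → g
y(24): 25·(24−1)=575≡3 → d
f(5): 25·(5−1)=100≡22 → w
z(25): 25·(25−1)=600≡2 → c
l(11): 25·(11−1)=250≡16 → q
m(12): 25·(12−1)=275≡15 → p

gdwcqp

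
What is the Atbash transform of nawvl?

mzdeo

n(13) → m(12)
a(0) → z(25)
w(22) → d(3)
v(21) → e(4)
l(11) → o(14)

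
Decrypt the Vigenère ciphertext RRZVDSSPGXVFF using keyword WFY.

Repeat the key across the ciphertext: WFYWFYWFYWFYW
R(17)−W(22): -5≡21 → V
R(17)−F(5): 12 → M
Z(25)−Y(24): 1 → B
V(21)−W(22): -1≡25 → Z
D(3)−F(5): -2≡24 → Y
S(18)−Y(24): -6≡20 → U
S(18)−W(22): -4≡22 → W
P(15)−F(5): 10 → K
G(6)−Y(24): -18≡8 → I
X(23)−W(22): 1 → B
V(21)−F(5): 16 → Q
F(5)−Y(24): -19≡7 → H
F(5)−W(22): -17≡9 → J

VMBZYUWKIBQHJ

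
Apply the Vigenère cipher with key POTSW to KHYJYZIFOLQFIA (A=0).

Repeat the key across the message: POTSWPOTSWPOTS
K(10)+P(15): 25 → Z
H(7)+O(14): 21 → V
Y(24)+T(19): 43≡17 → R
J(9)+S(18): 27≡1 → B
Y(24)+W(22): 46≡20 → U
Z(25)+P(15): 40≡14 → O
I(8)+O(14): 22 → W
F(5)+T(19): 24 → Y
O(14)+S(18): 32≡6 → G
L(11)+W(22): 33≡7 → H
Q(16)+P(15): 31≡5 → F
F(5)+O(14): 19 → T
I(8)+T(19): 27≡1 → B
A(0)+S(18): 18 → S

ZVRBUOWYGHFTBS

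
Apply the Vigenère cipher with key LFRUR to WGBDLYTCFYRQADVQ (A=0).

HLSXCJYTZPCVRXMB

Repeat the key across the message: LFRURLFRURLFRURL
W(22)+L(11): 33≡7 → H
G(6)+F(5): 11 → L
B(1)+R(17): 18 → S
D(3)+U(20): 23 → X
L(11)+R(17): 28≡2 → C
Y(24)+L(11): 35≡9 → J
T(19)+F(5): 24 → Y
C(2)+R(17): 19 → T
F(5)+U(20): 25 → Z
Y(24)+R(17): 41≡15 → P
R(17)+L(11): 28≡2 → C
Q(16)+F(5): 21 → V
A(0)+R(17): 17 → R
D(3)+U(20): 23 → X
V(21)+R(17): 38≡12 → M
Q(16)+L(11): 27≡1 → B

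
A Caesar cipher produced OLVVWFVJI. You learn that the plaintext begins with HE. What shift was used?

7

From the crib: O(14)−H(7)=7, so the shift is 7.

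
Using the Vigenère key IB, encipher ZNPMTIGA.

HOXNBJOB

Repeat the key across the message: IBIBIBIB
Z(25)+I(8): 33≡7 → H
N(13)+B(1): 14 → O
P(15)+I(8): 23 → X
M(12)+B(1): 13 → N
T(19)+I(8): 27≡1 → B
I(8)+B(1): 9 → J
G(6)+I(8): 14 → O
A(0)+B(1): 1 → B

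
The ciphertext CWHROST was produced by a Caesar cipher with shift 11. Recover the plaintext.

C(2): 2−11=-9≡17 → R
W(22): 22−11=11 → L
H(7): 7−11=-4≡22 → W
R(17): 17−11=6 → G
O(14): 14−11=3 → D
S(18): 18−11=7 → H
T(19): 19−11=8 → I

RLWGDHI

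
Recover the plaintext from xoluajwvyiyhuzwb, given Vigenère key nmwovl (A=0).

kcpgfyjjcudwhnan

Repeat the key across the ciphertext: nmwovlnmwovlnmwo
x(23)−n(13): 10 → k
o(14)−m(12): 2 → c
l(11)−w(22): -11≡15 → p
u(20)−o(14): 6 → g
a(0)−v(21): -21≡5 → f
j(9)−l(11): -2≡24 → y
w(22)−n(13): 9 → j
v(21)−m(12): 9 → j
y(24)−w(22): 2 → c
i(8)−o(14): -6≡20 → u
y(24)−v(21): 3 → d
h(7)−l(11): -4≡22 → w
u(20)−n(13): 7 → h
z(25)−m(12): 13 → n
w(22)−w(22): 0 → a
b(1)−o(14): -13≡13 → n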